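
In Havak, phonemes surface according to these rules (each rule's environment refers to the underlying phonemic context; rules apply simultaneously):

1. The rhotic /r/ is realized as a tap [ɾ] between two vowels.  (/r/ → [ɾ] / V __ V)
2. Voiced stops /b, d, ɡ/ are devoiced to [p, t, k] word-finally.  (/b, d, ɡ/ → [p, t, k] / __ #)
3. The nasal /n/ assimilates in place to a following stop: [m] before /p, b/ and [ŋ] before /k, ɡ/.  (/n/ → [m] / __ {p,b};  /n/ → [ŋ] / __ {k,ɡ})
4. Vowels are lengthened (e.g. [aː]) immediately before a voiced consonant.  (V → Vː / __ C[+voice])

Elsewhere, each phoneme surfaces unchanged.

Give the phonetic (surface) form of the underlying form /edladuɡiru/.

[eːdlaːduːɡiːɾu]

/e/ meets the environment for rule 4 (before a voiced consonant) → [eː].
/d/ (between /e/ and /l/): rule 2 targets it, but not word-finally → unchanged [d].
/l/ stays [l].
/a/ — between /l/ and /d/, before a voiced consonant — surfaces as [aː] (rule 4).
/d/ — between /a/ and /u/; rule 2 does not apply here → [d].
/u/ (between /d/ and /ɡ/): before a voiced consonant, so rule 4 applies → [uː].
/ɡ/ (between /u/ and /i/): rule 2 targets it, but not word-finally → unchanged [ɡ].
/i/ meets the environment for rule 4 (before a voiced consonant) → [iː].
/r/ — between /i/ and /u/, between two vowels — surfaces as [ɾ] (rule 1).
/u/ (word-final): rule 4 targets it, but not before a voiced consonant → unchanged [u].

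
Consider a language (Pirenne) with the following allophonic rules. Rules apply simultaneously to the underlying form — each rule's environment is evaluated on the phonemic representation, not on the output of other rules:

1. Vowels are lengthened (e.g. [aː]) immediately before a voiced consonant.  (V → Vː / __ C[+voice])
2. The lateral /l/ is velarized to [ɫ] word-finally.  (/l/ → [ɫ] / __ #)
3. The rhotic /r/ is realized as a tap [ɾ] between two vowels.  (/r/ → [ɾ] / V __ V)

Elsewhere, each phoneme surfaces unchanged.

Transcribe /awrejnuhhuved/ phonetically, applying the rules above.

/a/ — word-initial, before a voiced consonant — surfaces as [aː] (rule 1).
/w/ — not in any rule's target class → [w].
/r/ — between /w/ and /e/; rule 3 does not apply here → [r].
/e/ (between /r/ and /j/) occurs before a voiced consonant → [eː] by rule 1.
/j/ stays [j].
/n/ — not in any rule's target class → [n].
/u/ (between /n/ and /h/) fails the environment for rule 1, so it stays [u].
/h/ (between /u/ and /h/): no rule targets it → [h].
/h/ stays [h].
/u/ (between /h/ and /v/) occurs before a voiced consonant → [uː] by rule 1.
/v/ (between /u/ and /e/): no rule targets it → [v].
/e/ (between /v/ and /d/) occurs before a voiced consonant → [eː] by rule 1.
/d/ — not in any rule's target class → [d].

[aːwreːjnuhhuːveːd]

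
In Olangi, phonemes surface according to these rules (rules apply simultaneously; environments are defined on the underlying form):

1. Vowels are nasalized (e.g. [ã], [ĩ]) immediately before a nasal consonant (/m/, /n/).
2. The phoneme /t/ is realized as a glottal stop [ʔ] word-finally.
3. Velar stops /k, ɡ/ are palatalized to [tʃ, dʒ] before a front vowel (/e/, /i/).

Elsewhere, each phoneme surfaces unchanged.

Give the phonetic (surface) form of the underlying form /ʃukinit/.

/ʃ/ stays [ʃ].
/u/ — between /ʃ/ and /k/; rule 1 does not apply here → [u].
/k/ (between /u/ and /i/): before a front vowel, so rule 3 applies → [tʃ].
Rule 1 applies to /i/ (between /k/ and /n/: before a nasal consonant) → [ĩ].
/n/ — not in any rule's target class → [n].
/i/ (between /n/ and /t/) fails the environment for rule 1, so it stays [i].
/t/ meets the environment for rule 2 (word-finally) → [ʔ].

[ʃutʃĩniʔ]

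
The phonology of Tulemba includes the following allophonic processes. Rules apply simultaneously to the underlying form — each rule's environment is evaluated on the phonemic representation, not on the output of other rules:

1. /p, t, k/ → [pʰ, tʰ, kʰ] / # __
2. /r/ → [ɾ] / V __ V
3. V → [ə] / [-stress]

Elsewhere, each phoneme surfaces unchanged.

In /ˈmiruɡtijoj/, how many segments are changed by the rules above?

4

Segments that undergo a rule: /r/ → [ɾ] (rule 2); /u/ → [ə] (rule 3); /i/ → [ə] (rule 3); /o/ → [ə] (rule 3).
All other segments surface unchanged.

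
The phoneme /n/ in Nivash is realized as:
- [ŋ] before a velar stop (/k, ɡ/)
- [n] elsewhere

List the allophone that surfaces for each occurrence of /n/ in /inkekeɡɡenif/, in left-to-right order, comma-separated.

Occurrence 1 (position 2): before a velar stop → [ŋ].
Occurrence 2 (position 10): no conditioning environment matches → elsewhere allophone [n].

[ŋ], [n]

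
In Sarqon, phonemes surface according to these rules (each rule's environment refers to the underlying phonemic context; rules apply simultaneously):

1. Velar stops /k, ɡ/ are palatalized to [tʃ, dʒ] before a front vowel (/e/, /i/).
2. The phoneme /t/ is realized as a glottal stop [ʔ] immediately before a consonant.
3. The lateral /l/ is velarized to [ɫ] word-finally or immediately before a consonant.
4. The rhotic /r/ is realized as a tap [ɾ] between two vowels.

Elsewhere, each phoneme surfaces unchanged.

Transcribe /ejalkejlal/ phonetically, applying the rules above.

/e/ stays [e].
/j/ (between /e/ and /a/) is unaffected → [j].
/a/ (between /j/ and /l/) is unaffected → [a].
/l/ (between /a/ and /k/): word-finally or immediately before a consonant, so rule 3 applies → [ɫ].
/k/ (between /l/ and /e/) occurs before a front vowel → [tʃ] by rule 1.
/e/ stays [e].
/j/ stays [j].
/l/ (between /j/ and /a/): rule 3 targets it, but not word-finally or immediately before a consonant → unchanged [l].
/a/ — not in any rule's target class → [a].
/l/ — word-final, word-finally or immediately before a consonant — surfaces as [ɫ] (rule 3).

[ejaɫtʃejlaɫ]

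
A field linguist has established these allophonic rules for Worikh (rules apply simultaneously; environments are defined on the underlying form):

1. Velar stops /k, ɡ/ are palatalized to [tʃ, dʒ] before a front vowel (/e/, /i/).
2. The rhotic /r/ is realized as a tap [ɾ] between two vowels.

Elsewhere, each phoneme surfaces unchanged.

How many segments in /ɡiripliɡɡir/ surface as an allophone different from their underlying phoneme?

3

Segments that undergo a rule: /ɡ/ → [dʒ] (rule 1); /r/ → [ɾ] (rule 2); /ɡ/ → [dʒ] (rule 1).
All other segments surface unchanged.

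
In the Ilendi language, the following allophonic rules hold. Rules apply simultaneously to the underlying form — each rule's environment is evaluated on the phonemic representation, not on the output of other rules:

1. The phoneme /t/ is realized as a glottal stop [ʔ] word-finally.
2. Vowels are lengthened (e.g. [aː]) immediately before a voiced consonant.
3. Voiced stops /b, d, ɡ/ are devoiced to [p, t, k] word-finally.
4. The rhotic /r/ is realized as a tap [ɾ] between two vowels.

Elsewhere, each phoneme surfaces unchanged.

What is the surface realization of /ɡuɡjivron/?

/ɡ/ (word-initial) is in the target of rule 3 but the environment (word-finally) is not met → [ɡ].
/u/ — between /ɡ/ and /ɡ/, before a voiced consonant — surfaces as [uː] (rule 2).
/ɡ/ (between /u/ and /j/) fails the environment for rule 3, so it stays [ɡ].
/j/ — not in any rule's target class → [j].
/i/ meets the environment for rule 2 (before a voiced consonant) → [iː].
/v/ (between /i/ and /r/) is unaffected → [v].
/r/ (between /v/ and /o/) fails the environment for rule 4, so it stays [r].
/o/ (between /r/ and /n/): before a voiced consonant, so rule 2 applies → [oː].
/n/ (word-final) is unaffected → [n].

[ɡuːɡjiːvroːn]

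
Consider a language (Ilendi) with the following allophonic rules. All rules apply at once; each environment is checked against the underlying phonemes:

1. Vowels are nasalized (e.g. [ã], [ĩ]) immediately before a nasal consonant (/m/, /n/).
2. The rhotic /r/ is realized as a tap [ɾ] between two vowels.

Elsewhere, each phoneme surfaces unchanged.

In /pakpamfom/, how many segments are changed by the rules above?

2

Segments that undergo a rule: /a/ → [ã] (rule 1); /o/ → [õ] (rule 1).
All other segments surface unchanged.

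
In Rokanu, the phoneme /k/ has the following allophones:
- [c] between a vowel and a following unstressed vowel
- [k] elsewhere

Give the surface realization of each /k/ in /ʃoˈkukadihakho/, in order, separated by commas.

Occurrence 1 (position 3): no conditioning environment matches → elsewhere allophone [k].
Occurrence 2 (position 5): between a vowel and a following unstressed vowel → [c].
Occurrence 3 (position 11): no conditioning environment matches → elsewhere allophone [k].

[k], [c], [k]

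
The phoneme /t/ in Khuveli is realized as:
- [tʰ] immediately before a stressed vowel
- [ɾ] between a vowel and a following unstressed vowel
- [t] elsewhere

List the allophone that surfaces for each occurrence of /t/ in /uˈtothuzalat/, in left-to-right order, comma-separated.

[tʰ], [t], [t]

Occurrence 1 (position 2): immediately before a stressed vowel → [tʰ].
Occurrence 2 (position 4): no conditioning environment matches → elsewhere allophone [t].
Occurrence 3 (position 11): no conditioning environment matches → elsewhere allophone [t].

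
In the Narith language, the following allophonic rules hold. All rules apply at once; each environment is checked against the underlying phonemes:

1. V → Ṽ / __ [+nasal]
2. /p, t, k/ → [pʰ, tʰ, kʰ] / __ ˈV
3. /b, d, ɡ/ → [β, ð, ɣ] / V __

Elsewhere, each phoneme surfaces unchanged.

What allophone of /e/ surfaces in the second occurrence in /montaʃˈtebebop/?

/e/ (between /b/ and /b/) fails the environment for rule 1, so it stays [e].

[e]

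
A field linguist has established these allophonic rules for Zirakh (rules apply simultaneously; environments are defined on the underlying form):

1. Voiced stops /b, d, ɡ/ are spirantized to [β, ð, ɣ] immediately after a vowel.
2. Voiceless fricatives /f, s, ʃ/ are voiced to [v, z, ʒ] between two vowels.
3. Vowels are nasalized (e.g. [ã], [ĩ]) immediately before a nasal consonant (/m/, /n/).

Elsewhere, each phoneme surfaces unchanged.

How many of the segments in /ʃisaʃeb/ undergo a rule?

Segments that undergo a rule: /s/ → [z] (rule 2); /ʃ/ → [ʒ] (rule 2); /b/ → [β] (rule 1).
All other segments surface unchanged.

3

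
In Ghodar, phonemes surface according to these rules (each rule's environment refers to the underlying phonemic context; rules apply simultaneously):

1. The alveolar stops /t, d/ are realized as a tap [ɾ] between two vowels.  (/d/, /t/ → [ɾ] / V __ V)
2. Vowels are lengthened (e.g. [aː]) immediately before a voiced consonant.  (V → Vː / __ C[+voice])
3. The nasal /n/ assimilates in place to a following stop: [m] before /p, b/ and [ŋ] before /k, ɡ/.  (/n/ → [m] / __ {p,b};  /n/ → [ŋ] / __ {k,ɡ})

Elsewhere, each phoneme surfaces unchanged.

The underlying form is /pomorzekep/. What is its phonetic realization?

[poːmoːrzekep]

/p/ (word-initial) is unaffected → [p].
/o/ (between /p/ and /m/): before a voiced consonant, so rule 2 applies → [oː].
/m/ — not in any rule's target class → [m].
/o/ (between /m/ and /r/) occurs before a voiced consonant → [oː] by rule 2.
/r/ (between /o/ and /z/): no rule targets it → [r].
/z/ (between /r/ and /e/): no rule targets it → [z].
/e/ — between /z/ and /k/; rule 2 does not apply here → [e].
/k/ — not in any rule's target class → [k].
/e/ (between /k/ and /p/): rule 2 targets it, but not before a voiced consonant → unchanged [e].
/p/ (word-final): no rule targets it → [p].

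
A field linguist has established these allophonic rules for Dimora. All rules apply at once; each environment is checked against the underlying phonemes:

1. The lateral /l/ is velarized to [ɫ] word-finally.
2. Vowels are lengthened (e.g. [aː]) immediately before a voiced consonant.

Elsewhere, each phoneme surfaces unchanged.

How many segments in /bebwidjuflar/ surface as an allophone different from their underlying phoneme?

Segments that undergo a rule: /e/ → [eː] (rule 2); /i/ → [iː] (rule 2); /a/ → [aː] (rule 2).
All other segments surface unchanged.

3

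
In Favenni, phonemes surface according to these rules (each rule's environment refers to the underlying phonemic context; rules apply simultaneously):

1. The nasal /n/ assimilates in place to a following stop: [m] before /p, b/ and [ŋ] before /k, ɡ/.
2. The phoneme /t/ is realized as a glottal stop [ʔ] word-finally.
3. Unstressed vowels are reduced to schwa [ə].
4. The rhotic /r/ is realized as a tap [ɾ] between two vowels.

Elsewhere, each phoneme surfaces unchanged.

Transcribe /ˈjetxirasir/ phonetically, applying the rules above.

[ˈjetxəɾəsər]

/j/ stays [j].
/e/ (between /j/ and /t/) fails the environment for rule 3, so it stays [e].
/t/ (between /e/ and /x/): rule 2 targets it, but not word-finally → unchanged [t].
/x/ (between /t/ and /i/): no rule targets it → [x].
/i/ — between /x/ and /r/, in an unstressed syllable — surfaces as [ə] (rule 3).
Rule 4 applies to /r/ (between /i/ and /a/: between two vowels) → [ɾ].
/a/ (between /r/ and /s/): in an unstressed syllable, so rule 3 applies → [ə].
/s/ (between /a/ and /i/): no rule targets it → [s].
/i/ (between /s/ and /r/) occurs in an unstressed syllable → [ə] by rule 3.
/r/ (word-final): rule 4 targets it, but not between two vowels → unchanged [r].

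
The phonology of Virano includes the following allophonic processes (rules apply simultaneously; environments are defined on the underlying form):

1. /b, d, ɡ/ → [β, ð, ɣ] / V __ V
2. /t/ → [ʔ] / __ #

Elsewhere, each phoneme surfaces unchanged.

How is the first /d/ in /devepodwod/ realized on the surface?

[d]

/d/ (word-initial) is in the target of rule 1 but the environment (between two vowels) is not met → [d].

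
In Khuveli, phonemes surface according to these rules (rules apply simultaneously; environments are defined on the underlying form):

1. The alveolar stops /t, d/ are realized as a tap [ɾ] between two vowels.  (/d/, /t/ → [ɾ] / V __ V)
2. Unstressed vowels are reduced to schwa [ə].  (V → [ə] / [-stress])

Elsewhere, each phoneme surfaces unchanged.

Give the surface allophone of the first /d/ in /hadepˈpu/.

/d/ (between /a/ and /e/): between two vowels, so rule 1 applies → [ɾ].

[ɾ]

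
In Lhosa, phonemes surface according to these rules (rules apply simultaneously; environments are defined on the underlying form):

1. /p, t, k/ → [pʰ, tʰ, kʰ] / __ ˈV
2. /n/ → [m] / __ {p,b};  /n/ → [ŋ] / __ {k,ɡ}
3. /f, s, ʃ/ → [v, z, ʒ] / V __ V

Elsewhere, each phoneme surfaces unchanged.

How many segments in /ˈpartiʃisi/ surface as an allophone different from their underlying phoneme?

Segments that undergo a rule: /p/ → [pʰ] (rule 1); /ʃ/ → [ʒ] (rule 3); /s/ → [z] (rule 3).
All other segments surface unchanged.

3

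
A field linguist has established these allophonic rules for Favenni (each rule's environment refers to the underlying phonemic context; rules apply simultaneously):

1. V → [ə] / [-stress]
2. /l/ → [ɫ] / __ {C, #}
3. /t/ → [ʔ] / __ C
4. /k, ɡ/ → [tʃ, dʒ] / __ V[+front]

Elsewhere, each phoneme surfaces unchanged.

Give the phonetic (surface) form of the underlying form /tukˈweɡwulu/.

[təkˈweɡwələ]

/t/ (word-initial) is in the target of rule 3 but the environment (immediately before a consonant) is not met → [t].
/u/ meets the environment for rule 1 (in an unstressed syllable) → [ə].
/k/ (between /u/ and /w/) fails the environment for rule 4, so it stays [k].
/w/ stays [w].
/e/ — between /w/ and /ɡ/; rule 1 does not apply here → [e].
/ɡ/ (between /e/ and /w/) fails the environment for rule 4, so it stays [ɡ].
/w/ — not in any rule's target class → [w].
/u/ (between /w/ and /l/) occurs in an unstressed syllable → [ə] by rule 1.
/l/ — between /u/ and /u/; rule 2 does not apply here → [l].
Rule 1 applies to /u/ (word-final: in an unstressed syllable) → [ə].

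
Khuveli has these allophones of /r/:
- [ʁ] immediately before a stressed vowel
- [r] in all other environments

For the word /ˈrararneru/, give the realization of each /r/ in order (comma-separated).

[ʁ], [r], [r], [r]

Occurrence 1 (position 1): immediately before a stressed vowel → [ʁ].
Occurrence 2 (position 3): no conditioning environment matches → elsewhere allophone [r].
Occurrence 3 (position 5): no conditioning environment matches → elsewhere allophone [r].
Occurrence 4 (position 8): no conditioning environment matches → elsewhere allophone [r].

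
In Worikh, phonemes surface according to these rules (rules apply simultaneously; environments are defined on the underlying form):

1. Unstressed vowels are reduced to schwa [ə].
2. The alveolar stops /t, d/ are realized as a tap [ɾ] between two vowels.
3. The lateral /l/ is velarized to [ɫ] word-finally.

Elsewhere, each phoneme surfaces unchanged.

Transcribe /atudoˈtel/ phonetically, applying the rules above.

[əɾəɾəˈɾeɫ]

Rule 1 applies to /a/ (word-initial: in an unstressed syllable) → [ə].
/t/ meets the environment for rule 2 (between two vowels) → [ɾ].
/u/ (between /t/ and /d/): in an unstressed syllable, so rule 1 applies → [ə].
/d/ (between /u/ and /o/) occurs between two vowels → [ɾ] by rule 2.
/o/ — between /d/ and /t/, in an unstressed syllable — surfaces as [ə] (rule 1).
/t/ (between /o/ and /e/): between two vowels, so rule 2 applies → [ɾ].
/e/ — between /t/ and /l/; rule 1 does not apply here → [e].
/l/ — word-final, word-finally — surfaces as [ɫ] (rule 3).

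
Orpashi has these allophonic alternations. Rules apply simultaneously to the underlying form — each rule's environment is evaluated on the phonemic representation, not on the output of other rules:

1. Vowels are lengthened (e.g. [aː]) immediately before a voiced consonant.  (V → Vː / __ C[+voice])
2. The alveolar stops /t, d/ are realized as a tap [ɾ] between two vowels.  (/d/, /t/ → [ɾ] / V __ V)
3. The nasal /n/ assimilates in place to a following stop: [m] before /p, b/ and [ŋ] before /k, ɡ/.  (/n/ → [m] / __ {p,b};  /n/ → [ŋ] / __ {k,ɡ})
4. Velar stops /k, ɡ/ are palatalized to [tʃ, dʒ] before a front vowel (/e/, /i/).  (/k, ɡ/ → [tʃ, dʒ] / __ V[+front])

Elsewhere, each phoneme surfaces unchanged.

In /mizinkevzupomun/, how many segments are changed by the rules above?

7

Segments that undergo a rule: /i/ → [iː] (rule 1); /i/ → [iː] (rule 1); /n/ → [ŋ] (rule 3); /k/ → [tʃ] (rule 4); /e/ → [eː] (rule 1); /o/ → [oː] (rule 1); /u/ → [uː] (rule 1).
All other segments surface unchanged.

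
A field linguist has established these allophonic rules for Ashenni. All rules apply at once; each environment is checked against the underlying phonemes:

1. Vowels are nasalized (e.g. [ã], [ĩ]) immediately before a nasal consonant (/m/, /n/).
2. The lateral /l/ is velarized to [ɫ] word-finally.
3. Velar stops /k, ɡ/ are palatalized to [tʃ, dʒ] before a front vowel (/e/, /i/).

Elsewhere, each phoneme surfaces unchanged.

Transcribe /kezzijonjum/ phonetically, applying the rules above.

/k/ (word-initial): before a front vowel, so rule 3 applies → [tʃ].
/e/ (between /k/ and /z/) fails the environment for rule 1, so it stays [e].
/z/ — not in any rule's target class → [z].
/z/ (between /z/ and /i/) is unaffected → [z].
/i/ (between /z/ and /j/) fails the environment for rule 1, so it stays [i].
/j/ (between /i/ and /o/): no rule targets it → [j].
/o/ meets the environment for rule 1 (before a nasal consonant) → [õ].
/n/ stays [n].
/j/ (between /n/ and /u/) is unaffected → [j].
/u/ meets the environment for rule 1 (before a nasal consonant) → [ũ].
/m/ (word-final): no rule targets it → [m].

[tʃezzijõnjũm]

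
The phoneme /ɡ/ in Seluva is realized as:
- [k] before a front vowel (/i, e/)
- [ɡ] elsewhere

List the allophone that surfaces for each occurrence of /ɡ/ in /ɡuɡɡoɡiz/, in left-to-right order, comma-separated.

[ɡ], [ɡ], [ɡ], [k]

Occurrence 1 (position 1): no conditioning environment matches → elsewhere allophone [ɡ].
Occurrence 2 (position 3): no conditioning environment matches → elsewhere allophone [ɡ].
Occurrence 3 (position 4): no conditioning environment matches → elsewhere allophone [ɡ].
Occurrence 4 (position 6): before a front vowel (/i, e/) → [k].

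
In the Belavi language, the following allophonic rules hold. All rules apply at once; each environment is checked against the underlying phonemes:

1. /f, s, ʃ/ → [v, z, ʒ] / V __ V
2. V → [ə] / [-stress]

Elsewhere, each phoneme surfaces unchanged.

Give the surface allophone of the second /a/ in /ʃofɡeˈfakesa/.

[ə]

/a/ (word-final) occurs in an unstressed syllable → [ə] by rule 2.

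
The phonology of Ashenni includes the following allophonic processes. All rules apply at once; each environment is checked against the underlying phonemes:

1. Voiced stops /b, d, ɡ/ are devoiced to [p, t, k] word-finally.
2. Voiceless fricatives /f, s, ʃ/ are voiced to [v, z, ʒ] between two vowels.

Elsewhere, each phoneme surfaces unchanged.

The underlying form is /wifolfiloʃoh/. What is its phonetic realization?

/w/ (word-initial) is unaffected → [w].
/i/ (between /w/ and /f/): no rule targets it → [i].
/f/ (between /i/ and /o/): between two vowels, so rule 2 applies → [v].
/o/ (between /f/ and /l/): no rule targets it → [o].
/l/ (between /o/ and /f/) is unaffected → [l].
/f/ (between /l/ and /i/) fails the environment for rule 2, so it stays [f].
/i/ (between /f/ and /l/) is unaffected → [i].
/l/ — not in any rule's target class → [l].
/o/ (between /l/ and /ʃ/): no rule targets it → [o].
Rule 2 applies to /ʃ/ (between /o/ and /o/: between two vowels) → [ʒ].
/o/ stays [o].
/h/ stays [h].

[wivolfiloʒoh]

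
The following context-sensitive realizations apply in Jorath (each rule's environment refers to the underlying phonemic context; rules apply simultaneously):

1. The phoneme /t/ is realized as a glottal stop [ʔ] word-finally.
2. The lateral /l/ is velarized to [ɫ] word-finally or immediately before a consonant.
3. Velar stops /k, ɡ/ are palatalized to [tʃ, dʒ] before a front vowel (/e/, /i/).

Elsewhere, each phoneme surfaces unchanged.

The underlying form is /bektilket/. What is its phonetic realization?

[bektiɫtʃeʔ]

/k/ (between /e/ and /t/) is in the target of rule 3 but the environment (before a front vowel) is not met → [k].
/t/ (between /k/ and /i/) is in the target of rule 1 but the environment (word-finally) is not met → [t].
Rule 2 applies to /l/ (between /i/ and /k/: word-finally or immediately before a consonant) → [ɫ].
/k/ (between /l/ and /e/) occurs before a front vowel → [tʃ] by rule 3.
/t/ — word-final, word-finally — surfaces as [ʔ] (rule 1).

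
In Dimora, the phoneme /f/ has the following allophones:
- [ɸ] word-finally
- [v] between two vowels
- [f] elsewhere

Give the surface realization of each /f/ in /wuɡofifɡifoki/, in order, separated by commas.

Occurrence 1 (position 5): between two vowels → [v].
Occurrence 2 (position 7): no conditioning environment matches → elsewhere allophone [f].
Occurrence 3 (position 10): between two vowels → [v].

[v], [f], [v]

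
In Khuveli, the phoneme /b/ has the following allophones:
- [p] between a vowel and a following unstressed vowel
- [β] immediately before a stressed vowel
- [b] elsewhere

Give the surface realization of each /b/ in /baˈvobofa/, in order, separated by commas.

[b], [p]

Occurrence 1 (position 1): no conditioning environment matches → elsewhere allophone [b].
Occurrence 2 (position 5): between a vowel and a following unstressed vowel → [p].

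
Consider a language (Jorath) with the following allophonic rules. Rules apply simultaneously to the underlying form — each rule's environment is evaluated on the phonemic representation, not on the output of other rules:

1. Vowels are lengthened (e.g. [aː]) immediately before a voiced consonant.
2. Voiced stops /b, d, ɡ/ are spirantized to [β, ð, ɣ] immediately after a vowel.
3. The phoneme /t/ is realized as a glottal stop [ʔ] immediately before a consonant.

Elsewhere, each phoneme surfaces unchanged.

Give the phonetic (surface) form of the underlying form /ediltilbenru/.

[eːðiːltiːlbeːnru]

/e/ (word-initial): before a voiced consonant, so rule 1 applies → [eː].
/d/ meets the environment for rule 2 (immediately after a vowel) → [ð].
Rule 1 applies to /i/ (between /d/ and /l/: before a voiced consonant) → [iː].
/l/ (between /i/ and /t/) is unaffected → [l].
/t/ — between /l/ and /i/; rule 3 does not apply here → [t].
/i/ (between /t/ and /l/): before a voiced consonant, so rule 1 applies → [iː].
/l/ — not in any rule's target class → [l].
/b/ (between /l/ and /e/) is in the target of rule 2 but the environment (immediately after a vowel) is not met → [b].
/e/ meets the environment for rule 1 (before a voiced consonant) → [eː].
/n/ stays [n].
/r/ stays [r].
/u/ (word-final) fails the environment for rule 1, so it stays [u].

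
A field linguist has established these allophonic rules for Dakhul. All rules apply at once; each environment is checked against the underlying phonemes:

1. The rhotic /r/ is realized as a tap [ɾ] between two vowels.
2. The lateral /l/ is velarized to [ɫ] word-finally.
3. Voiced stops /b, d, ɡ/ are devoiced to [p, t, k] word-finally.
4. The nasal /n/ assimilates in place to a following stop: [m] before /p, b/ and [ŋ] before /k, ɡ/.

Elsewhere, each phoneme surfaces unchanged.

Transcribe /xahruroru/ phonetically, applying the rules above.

[xahruɾoɾu]

/x/ stays [x].
/a/ stays [a].
/h/ (between /a/ and /r/) is unaffected → [h].
/r/ (between /h/ and /u/) is in the target of rule 1 but the environment (between two vowels) is not met → [r].
/u/ (between /r/ and /r/) is unaffected → [u].
/r/ meets the environment for rule 1 (between two vowels) → [ɾ].
/o/ (between /r/ and /r/) is unaffected → [o].
/r/ (between /o/ and /u/) occurs between two vowels → [ɾ] by rule 1.
/u/ — not in any rule's target class → [u].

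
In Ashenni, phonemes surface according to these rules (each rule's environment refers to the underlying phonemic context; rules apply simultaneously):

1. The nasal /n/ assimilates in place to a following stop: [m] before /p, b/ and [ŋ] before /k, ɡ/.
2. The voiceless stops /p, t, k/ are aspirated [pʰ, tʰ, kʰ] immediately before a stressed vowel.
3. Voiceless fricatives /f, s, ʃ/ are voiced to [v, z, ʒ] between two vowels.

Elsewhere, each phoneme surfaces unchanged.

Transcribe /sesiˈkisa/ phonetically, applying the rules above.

[seziˈkʰiza]

/s/ (word-initial) is in the target of rule 3 but the environment (between two vowels) is not met → [s].
/s/ (between /e/ and /i/) occurs between two vowels → [z] by rule 3.
/k/ — between /i/ and /i/, immediately before a stressed vowel — surfaces as [kʰ] (rule 2).
/s/ meets the environment for rule 3 (between two vowels) → [z].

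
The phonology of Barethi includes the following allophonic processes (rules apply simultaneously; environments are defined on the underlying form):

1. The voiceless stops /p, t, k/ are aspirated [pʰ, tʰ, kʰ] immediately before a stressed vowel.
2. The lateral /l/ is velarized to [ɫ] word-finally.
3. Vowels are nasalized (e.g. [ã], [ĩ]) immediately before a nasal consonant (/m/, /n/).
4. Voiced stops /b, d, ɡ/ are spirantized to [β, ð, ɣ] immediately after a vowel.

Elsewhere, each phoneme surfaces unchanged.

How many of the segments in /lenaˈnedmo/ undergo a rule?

3

Segments that undergo a rule: /e/ → [ẽ] (rule 3); /a/ → [ã] (rule 3); /d/ → [ð] (rule 4).
All other segments surface unchanged.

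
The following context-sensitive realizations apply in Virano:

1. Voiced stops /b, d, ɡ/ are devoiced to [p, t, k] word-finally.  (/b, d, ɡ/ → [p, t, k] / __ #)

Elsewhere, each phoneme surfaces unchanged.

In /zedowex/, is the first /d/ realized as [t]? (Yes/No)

No

/d/ (between /e/ and /o/) is in the target of rule 1 but the environment (word-finally) is not met → [d].
The actual realization is [d], not [t].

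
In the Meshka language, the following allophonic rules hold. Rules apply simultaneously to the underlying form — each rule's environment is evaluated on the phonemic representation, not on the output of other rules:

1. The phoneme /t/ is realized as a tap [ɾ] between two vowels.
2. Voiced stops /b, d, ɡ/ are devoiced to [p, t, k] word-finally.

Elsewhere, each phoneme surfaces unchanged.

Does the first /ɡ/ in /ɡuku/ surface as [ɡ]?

/ɡ/ — word-initial; rule 2 does not apply here → [ɡ].
The actual realization is [ɡ], which matches [ɡ].

Yes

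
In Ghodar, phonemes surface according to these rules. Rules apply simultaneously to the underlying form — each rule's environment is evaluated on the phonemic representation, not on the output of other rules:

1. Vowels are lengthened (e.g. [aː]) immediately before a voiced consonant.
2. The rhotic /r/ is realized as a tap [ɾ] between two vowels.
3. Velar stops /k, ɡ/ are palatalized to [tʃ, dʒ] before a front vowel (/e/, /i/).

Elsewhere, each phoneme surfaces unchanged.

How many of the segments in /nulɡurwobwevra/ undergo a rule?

4

Segments that undergo a rule: /u/ → [uː] (rule 1); /u/ → [uː] (rule 1); /o/ → [oː] (rule 1); /e/ → [eː] (rule 1).
All other segments surface unchanged.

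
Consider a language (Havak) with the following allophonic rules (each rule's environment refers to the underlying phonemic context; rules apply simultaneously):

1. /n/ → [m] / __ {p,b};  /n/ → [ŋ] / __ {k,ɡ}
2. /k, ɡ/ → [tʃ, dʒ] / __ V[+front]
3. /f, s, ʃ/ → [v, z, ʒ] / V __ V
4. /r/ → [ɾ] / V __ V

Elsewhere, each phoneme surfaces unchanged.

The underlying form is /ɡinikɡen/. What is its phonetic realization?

/ɡ/ — word-initial, before a front vowel — surfaces as [dʒ] (rule 2).
/i/ — not in any rule's target class → [i].
/n/ (between /i/ and /i/) fails the environment for rule 1, so it stays [n].
/i/ (between /n/ and /k/) is unaffected → [i].
/k/ (between /i/ and /ɡ/): rule 2 targets it, but not before a front vowel → unchanged [k].
/ɡ/ (between /k/ and /e/): before a front vowel, so rule 2 applies → [dʒ].
/e/ stays [e].
/n/ — word-final; rule 1 does not apply here → [n].

[dʒinikdʒen]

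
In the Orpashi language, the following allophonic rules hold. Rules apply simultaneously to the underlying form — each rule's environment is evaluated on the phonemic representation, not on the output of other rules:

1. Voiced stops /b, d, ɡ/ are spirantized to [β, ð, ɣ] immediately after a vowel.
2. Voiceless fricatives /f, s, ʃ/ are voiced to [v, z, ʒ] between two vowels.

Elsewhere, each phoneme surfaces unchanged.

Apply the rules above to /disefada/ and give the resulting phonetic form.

/d/ (word-initial): rule 1 targets it, but not immediately after a vowel → unchanged [d].
/i/ (between /d/ and /s/): no rule targets it → [i].
Rule 2 applies to /s/ (between /i/ and /e/: between two vowels) → [z].
/e/ stays [e].
/f/ meets the environment for rule 2 (between two vowels) → [v].
/a/ stays [a].
/d/ (between /a/ and /a/): immediately after a vowel, so rule 1 applies → [ð].
/a/ (word-final): no rule targets it → [a].

[dizevaða]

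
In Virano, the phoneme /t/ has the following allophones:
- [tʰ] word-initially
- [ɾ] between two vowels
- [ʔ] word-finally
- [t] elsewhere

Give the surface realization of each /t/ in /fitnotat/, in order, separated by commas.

Occurrence 1 (position 3): no conditioning environment matches → elsewhere allophone [t].
Occurrence 2 (position 6): between two vowels → [ɾ].
Occurrence 3 (position 8): word-finally → [ʔ].

[t], [ɾ], [ʔ]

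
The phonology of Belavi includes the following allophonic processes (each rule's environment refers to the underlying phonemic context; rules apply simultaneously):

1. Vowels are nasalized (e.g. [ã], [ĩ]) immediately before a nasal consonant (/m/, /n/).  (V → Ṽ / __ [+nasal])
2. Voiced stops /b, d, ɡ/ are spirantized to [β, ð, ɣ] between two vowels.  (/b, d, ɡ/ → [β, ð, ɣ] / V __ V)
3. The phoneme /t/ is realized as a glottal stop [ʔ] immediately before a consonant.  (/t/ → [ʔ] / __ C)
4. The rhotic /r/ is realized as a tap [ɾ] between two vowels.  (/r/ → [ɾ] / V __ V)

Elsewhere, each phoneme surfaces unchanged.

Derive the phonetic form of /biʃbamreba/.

[biʃbãmreβa]

/b/ — word-initial; rule 2 does not apply here → [b].
/i/ — between /b/ and /ʃ/; rule 1 does not apply here → [i].
/ʃ/ — not in any rule's target class → [ʃ].
/b/ (between /ʃ/ and /a/) fails the environment for rule 2, so it stays [b].
/a/ (between /b/ and /m/) occurs before a nasal consonant → [ã] by rule 1.
/m/ — not in any rule's target class → [m].
/r/ — between /m/ and /e/; rule 4 does not apply here → [r].
/e/ (between /r/ and /b/) is in the target of rule 1 but the environment (before a nasal consonant) is not met → [e].
/b/ (between /e/ and /a/): between two vowels, so rule 2 applies → [β].
/a/ (word-final) fails the environment for rule 1, so it stays [a].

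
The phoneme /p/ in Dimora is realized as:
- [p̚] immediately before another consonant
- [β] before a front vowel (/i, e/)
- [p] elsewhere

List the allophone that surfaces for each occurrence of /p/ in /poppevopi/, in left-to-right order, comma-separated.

[p], [p̚], [β], [β]

Occurrence 1 (position 1): no conditioning environment matches → elsewhere allophone [p].
Occurrence 2 (position 3): immediately before another consonant → [p̚].
Occurrence 3 (position 4): before a front vowel (/i, e/) → [β].
Occurrence 4 (position 8): before a front vowel (/i, e/) → [β].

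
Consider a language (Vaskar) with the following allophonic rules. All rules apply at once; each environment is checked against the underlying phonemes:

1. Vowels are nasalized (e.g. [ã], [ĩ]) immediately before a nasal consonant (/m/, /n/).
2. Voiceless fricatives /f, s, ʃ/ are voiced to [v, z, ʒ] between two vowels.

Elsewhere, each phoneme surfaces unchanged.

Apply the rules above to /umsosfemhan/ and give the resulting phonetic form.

/u/ (word-initial): before a nasal consonant, so rule 1 applies → [ũ].
/s/ (between /m/ and /o/) fails the environment for rule 2, so it stays [s].
/o/ — between /s/ and /s/; rule 1 does not apply here → [o].
/s/ — between /o/ and /f/; rule 2 does not apply here → [s].
/f/ (between /s/ and /e/) is in the target of rule 2 but the environment (between two vowels) is not met → [f].
/e/ (between /f/ and /m/): before a nasal consonant, so rule 1 applies → [ẽ].
/a/ (between /h/ and /n/) occurs before a nasal consonant → [ã] by rule 1.

[ũmsosfẽmhãn]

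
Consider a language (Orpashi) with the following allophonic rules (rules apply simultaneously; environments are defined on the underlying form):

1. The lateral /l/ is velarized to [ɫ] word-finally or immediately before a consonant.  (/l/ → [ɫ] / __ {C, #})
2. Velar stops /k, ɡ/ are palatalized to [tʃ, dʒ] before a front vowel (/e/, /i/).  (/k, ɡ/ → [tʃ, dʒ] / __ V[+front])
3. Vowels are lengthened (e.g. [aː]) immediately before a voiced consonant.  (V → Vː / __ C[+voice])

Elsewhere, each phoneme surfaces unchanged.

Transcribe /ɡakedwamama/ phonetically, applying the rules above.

/ɡ/ (word-initial) fails the environment for rule 2, so it stays [ɡ].
/a/ (between /ɡ/ and /k/) is in the target of rule 3 but the environment (before a voiced consonant) is not met → [a].
/k/ (between /a/ and /e/): before a front vowel, so rule 2 applies → [tʃ].
/e/ (between /k/ and /d/): before a voiced consonant, so rule 3 applies → [eː].
/d/ (between /e/ and /w/) is unaffected → [d].
/w/ (between /d/ and /a/) is unaffected → [w].
/a/ (between /w/ and /m/): before a voiced consonant, so rule 3 applies → [aː].
/m/ (between /a/ and /a/): no rule targets it → [m].
/a/ (between /m/ and /m/) occurs before a voiced consonant → [aː] by rule 3.
/m/ stays [m].
/a/ — word-final; rule 3 does not apply here → [a].

[ɡatʃeːdwaːmaːma]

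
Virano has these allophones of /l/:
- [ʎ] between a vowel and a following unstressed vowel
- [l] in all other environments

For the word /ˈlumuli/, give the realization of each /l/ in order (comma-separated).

Occurrence 1 (position 1): no conditioning environment matches → elsewhere allophone [l].
Occurrence 2 (position 5): between a vowel and a following unstressed vowel → [ʎ].

[l], [ʎ]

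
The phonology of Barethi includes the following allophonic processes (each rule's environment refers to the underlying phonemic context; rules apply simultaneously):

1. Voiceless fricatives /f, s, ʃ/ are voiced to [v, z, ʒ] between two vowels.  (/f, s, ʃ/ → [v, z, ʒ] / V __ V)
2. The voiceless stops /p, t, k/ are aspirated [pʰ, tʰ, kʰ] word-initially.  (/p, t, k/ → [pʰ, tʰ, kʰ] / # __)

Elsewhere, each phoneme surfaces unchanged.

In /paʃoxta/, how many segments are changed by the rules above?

2

Segments that undergo a rule: /p/ → [pʰ] (rule 2); /ʃ/ → [ʒ] (rule 1).
All other segments surface unchanged.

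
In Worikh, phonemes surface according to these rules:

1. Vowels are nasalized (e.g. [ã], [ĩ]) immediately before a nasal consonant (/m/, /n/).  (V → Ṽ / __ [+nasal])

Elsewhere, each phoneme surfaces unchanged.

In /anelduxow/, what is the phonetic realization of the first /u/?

/u/ — between /d/ and /x/; rule 1 does not apply here → [u].

[u]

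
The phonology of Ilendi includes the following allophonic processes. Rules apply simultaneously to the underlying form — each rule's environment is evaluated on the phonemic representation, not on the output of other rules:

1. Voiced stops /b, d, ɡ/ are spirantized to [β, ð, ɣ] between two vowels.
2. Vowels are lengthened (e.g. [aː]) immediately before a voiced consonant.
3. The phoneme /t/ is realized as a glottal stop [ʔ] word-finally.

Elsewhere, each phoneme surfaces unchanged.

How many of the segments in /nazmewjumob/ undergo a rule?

Segments that undergo a rule: /a/ → [aː] (rule 2); /e/ → [eː] (rule 2); /u/ → [uː] (rule 2); /o/ → [oː] (rule 2).
All other segments surface unchanged.

4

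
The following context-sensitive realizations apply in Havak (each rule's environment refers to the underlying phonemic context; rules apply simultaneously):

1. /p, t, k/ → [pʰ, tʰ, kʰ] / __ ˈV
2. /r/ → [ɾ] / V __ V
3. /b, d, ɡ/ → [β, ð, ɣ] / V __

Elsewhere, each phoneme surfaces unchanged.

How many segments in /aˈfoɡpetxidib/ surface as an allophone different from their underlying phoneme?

3

Segments that undergo a rule: /ɡ/ → [ɣ] (rule 3); /d/ → [ð] (rule 3); /b/ → [β] (rule 3).
All other segments surface unchanged.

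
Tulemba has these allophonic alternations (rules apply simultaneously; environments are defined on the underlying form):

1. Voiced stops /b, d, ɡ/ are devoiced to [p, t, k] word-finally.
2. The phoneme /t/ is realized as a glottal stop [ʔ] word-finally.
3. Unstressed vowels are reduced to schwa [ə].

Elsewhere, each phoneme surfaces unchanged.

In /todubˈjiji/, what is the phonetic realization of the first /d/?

[d]

/d/ (between /o/ and /u/) fails the environment for rule 1, so it stays [d].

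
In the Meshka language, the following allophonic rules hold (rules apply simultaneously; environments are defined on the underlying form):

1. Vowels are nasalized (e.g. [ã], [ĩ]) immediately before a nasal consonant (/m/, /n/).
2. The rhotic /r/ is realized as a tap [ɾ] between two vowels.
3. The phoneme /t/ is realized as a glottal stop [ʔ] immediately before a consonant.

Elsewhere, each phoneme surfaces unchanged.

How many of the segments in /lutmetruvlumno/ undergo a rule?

Segments that undergo a rule: /t/ → [ʔ] (rule 3); /t/ → [ʔ] (rule 3); /u/ → [ũ] (rule 1).
All other segments surface unchanged.

3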